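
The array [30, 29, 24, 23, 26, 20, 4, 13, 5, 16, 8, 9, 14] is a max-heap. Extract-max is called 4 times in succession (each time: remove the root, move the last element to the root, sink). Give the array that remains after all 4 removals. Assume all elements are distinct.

[23, 16, 20, 13, 14, 8, 4, 9, 5]

extract-max #1 returns 30:
  remove root 30; move last element 14 to root → [14, 29, 24, 23, 26, 20, 4, 13, 5, 16, 8, 9]
  14 vs larger child 29 at index 1, swap → [29, 14, 24, 23, 26, 20, 4, 13, 5, 16, 8, 9]
  14 vs larger child 26 at index 4, swap → [29, 26, 24, 23, 14, 20, 4, 13, 5, 16, 8, 9]
  14 vs larger child 16 at index 9, swap → [29, 26, 24, 23, 16, 20, 4, 13, 5, 14, 8, 9]
extract-max #2 returns 29:
  remove root 29; move last element 9 to root → [9, 26, 24, 23, 16, 20, 4, 13, 5, 14, 8]
  9 vs larger child 26 at index 1, swap → [26, 9, 24, 23, 16, 20, 4, 13, 5, 14, 8]
  9 vs larger child 23 at index 3, swap → [26, 23, 24, 9, 16, 20, 4, 13, 5, 14, 8]
  9 vs larger child 13 at index 7, swap → [26, 23, 24, 13, 16, 20, 4, 9, 5, 14, 8]
extract-max #3 returns 26:
  remove root 26; move last element 8 to root → [8, 23, 24, 13, 16, 20, 4, 9, 5, 14]
  8 vs larger child 24 at index 2, swap → [24, 23, 8, 13, 16, 20, 4, 9, 5, 14]
  8 vs larger child 20 at index 5, swap → [24, 23, 20, 13, 16, 8, 4, 9, 5, 14]
extract-max #4 returns 24:
  remove root 24; move last element 14 to root → [14, 23, 20, 13, 16, 8, 4, 9, 5]
  14 vs larger child 23 at index 1, swap → [23, 14, 20, 13, 16, 8, 4, 9, 5]
  14 vs larger child 16 at index 4, swap → [23, 16, 20, 13, 14, 8, 4, 9, 5]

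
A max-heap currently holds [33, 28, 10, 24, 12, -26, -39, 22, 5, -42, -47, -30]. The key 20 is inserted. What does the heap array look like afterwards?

[33, 28, 20, 24, 12, 10, -39, 22, 5, -42, -47, -30, -26]

append 20 at index 12 → [33, 28, 10, 24, 12, -26, -39, 22, 5, -42, -47, -30, 20]
20 > parent -26 at index 5, swap → [33, 28, 10, 24, 12, 20, -39, 22, 5, -42, -47, -30, -26]
20 > parent 10 at index 2, swap → [33, 28, 20, 24, 12, 10, -39, 22, 5, -42, -47, -30, -26]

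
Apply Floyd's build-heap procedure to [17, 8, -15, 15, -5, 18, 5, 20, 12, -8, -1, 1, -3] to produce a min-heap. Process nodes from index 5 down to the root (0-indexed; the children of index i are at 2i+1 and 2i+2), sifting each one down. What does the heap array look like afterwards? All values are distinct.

[-15, -8, -3, 12, -5, 1, 5, 20, 15, 8, -1, 17, 18]

sift down from index 5:
  18 vs smaller child -3 at index 12, swap → [17, 8, -15, 15, -5, -3, 5, 20, 12, -8, -1, 1, 18]
sift down from index 4:
  -5 vs smaller child -8 at index 9, swap → [17, 8, -15, 15, -8, -3, 5, 20, 12, -5, -1, 1, 18]
sift down from index 3:
  15 vs smaller child 12 at index 8, swap → [17, 8, -15, 12, -8, -3, 5, 20, 15, -5, -1, 1, 18]
sift down from index 2: already satisfies heap property
sift down from index 1:
  8 vs smaller child -8 at index 4, swap → [17, -8, -15, 12, 8, -3, 5, 20, 15, -5, -1, 1, 18]
  8 vs smaller child -5 at index 9, swap → [17, -8, -15, 12, -5, -3, 5, 20, 15, 8, -1, 1, 18]
sift down from index 0:
  17 vs smaller child -15 at index 2, swap → [-15, -8, 17, 12, -5, -3, 5, 20, 15, 8, -1, 1, 18]
  17 vs smaller child -3 at index 5, swap → [-15, -8, -3, 12, -5, 17, 5, 20, 15, 8, -1, 1, 18]
  17 vs smaller child 1 at index 11, swap → [-15, -8, -3, 12, -5, 1, 5, 20, 15, 8, -1, 17, 18]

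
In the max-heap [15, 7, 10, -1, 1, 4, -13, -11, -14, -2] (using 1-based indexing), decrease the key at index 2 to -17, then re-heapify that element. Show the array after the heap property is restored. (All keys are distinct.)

set index 2 from 7 to -17 → [15, -17, 10, -1, 1, 4, -13, -11, -14, -2]
-17 vs larger child 1 at index 5, swap → [15, 1, 10, -1, -17, 4, -13, -11, -14, -2]
-17 vs only child -2 at index 10, swap → [15, 1, 10, -1, -2, 4, -13, -11, -14, -17]

[15, 1, 10, -1, -2, 4, -13, -11, -14, -17]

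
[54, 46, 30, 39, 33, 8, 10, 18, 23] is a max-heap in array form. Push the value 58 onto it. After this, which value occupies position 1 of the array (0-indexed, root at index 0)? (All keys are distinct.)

append 58 at index 9 → [54, 46, 30, 39, 33, 8, 10, 18, 23, 58]
58 > parent 33 at index 4, swap → [54, 46, 30, 39, 58, 8, 10, 18, 23, 33]
58 > parent 46 at index 1, swap → [54, 58, 30, 39, 46, 8, 10, 18, 23, 33]
58 > parent 54 at index 0, swap → [58, 54, 30, 39, 46, 8, 10, 18, 23, 33]
resulting array: [58, 54, 30, 39, 46, 8, 10, 18, 23, 33]

54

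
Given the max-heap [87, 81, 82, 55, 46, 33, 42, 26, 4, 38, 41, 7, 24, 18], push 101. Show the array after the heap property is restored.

[101, 81, 87, 55, 46, 33, 82, 26, 4, 38, 41, 7, 24, 18, 42]

append 101 at index 14 → [87, 81, 82, 55, 46, 33, 42, 26, 4, 38, 41, 7, 24, 18, 101]
101 > parent 42 at index 6, swap → [87, 81, 82, 55, 46, 33, 101, 26, 4, 38, 41, 7, 24, 18, 42]
101 > parent 82 at index 2, swap → [87, 81, 101, 55, 46, 33, 82, 26, 4, 38, 41, 7, 24, 18, 42]
101 > parent 87 at index 0, swap → [101, 81, 87, 55, 46, 33, 82, 26, 4, 38, 41, 7, 24, 18, 42]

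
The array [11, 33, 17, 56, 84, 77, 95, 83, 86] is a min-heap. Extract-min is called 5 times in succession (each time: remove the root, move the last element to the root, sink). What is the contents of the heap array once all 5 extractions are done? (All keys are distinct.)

[83, 84, 86, 95]

extract-min #1 returns 11:
  remove root 11; move last element 86 to root → [86, 33, 17, 56, 84, 77, 95, 83]
  86 vs smaller child 17 at index 2, swap → [17, 33, 86, 56, 84, 77, 95, 83]
  86 vs smaller child 77 at index 5, swap → [17, 33, 77, 56, 84, 86, 95, 83]
extract-min #2 returns 17:
  remove root 17; move last element 83 to root → [83, 33, 77, 56, 84, 86, 95]
  83 vs smaller child 33 at index 1, swap → [33, 83, 77, 56, 84, 86, 95]
  83 vs smaller child 56 at index 3, swap → [33, 56, 77, 83, 84, 86, 95]
extract-min #3 returns 33:
  remove root 33; move last element 95 to root → [95, 56, 77, 83, 84, 86]
  95 vs smaller child 56 at index 1, swap → [56, 95, 77, 83, 84, 86]
  95 vs smaller child 83 at index 3, swap → [56, 83, 77, 95, 84, 86]
extract-min #4 returns 56:
  remove root 56; move last element 86 to root → [86, 83, 77, 95, 84]
  86 vs smaller child 77 at index 2, swap → [77, 83, 86, 95, 84]
extract-min #5 returns 77:
  remove root 77; move last element 84 to root → [84, 83, 86, 95]
  84 vs smaller child 83 at index 1, swap → [83, 84, 86, 95]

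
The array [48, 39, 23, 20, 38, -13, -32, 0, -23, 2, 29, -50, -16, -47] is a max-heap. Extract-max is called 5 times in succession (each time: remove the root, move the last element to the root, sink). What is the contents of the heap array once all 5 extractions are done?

extract-max #1 returns 48:
  remove root 48; move last element -47 to root → [-47, 39, 23, 20, 38, -13, -32, 0, -23, 2, 29, -50, -16]
  -47 vs larger child 39 at index 1, swap → [39, -47, 23, 20, 38, -13, -32, 0, -23, 2, 29, -50, -16]
  -47 vs larger child 38 at index 4, swap → [39, 38, 23, 20, -47, -13, -32, 0, -23, 2, 29, -50, -16]
  -47 vs larger child 29 at index 10, swap → [39, 38, 23, 20, 29, -13, -32, 0, -23, 2, -47, -50, -16]
extract-max #2 returns 39:
  remove root 39; move last element -16 to root → [-16, 38, 23, 20, 29, -13, -32, 0, -23, 2, -47, -50]
  -16 vs larger child 38 at index 1, swap → [38, -16, 23, 20, 29, -13, -32, 0, -23, 2, -47, -50]
  -16 vs larger child 29 at index 4, swap → [38, 29, 23, 20, -16, -13, -32, 0, -23, 2, -47, -50]
  -16 vs larger child 2 at index 9, swap → [38, 29, 23, 20, 2, -13, -32, 0, -23, -16, -47, -50]
extract-max #3 returns 38:
  remove root 38; move last element -50 to root → [-50, 29, 23, 20, 2, -13, -32, 0, -23, -16, -47]
  -50 vs larger child 29 at index 1, swap → [29, -50, 23, 20, 2, -13, -32, 0, -23, -16, -47]
  -50 vs larger child 20 at index 3, swap → [29, 20, 23, -50, 2, -13, -32, 0, -23, -16, -47]
  -50 vs larger child 0 at index 7, swap → [29, 20, 23, 0, 2, -13, -32, -50, -23, -16, -47]
extract-max #4 returns 29:
  remove root 29; move last element -47 to root → [-47, 20, 23, 0, 2, -13, -32, -50, -23, -16]
  -47 vs larger child 23 at index 2, swap → [23, 20, -47, 0, 2, -13, -32, -50, -23, -16]
  -47 vs larger child -13 at index 5, swap → [23, 20, -13, 0, 2, -47, -32, -50, -23, -16]
extract-max #5 returns 23:
  remove root 23; move last element -16 to root → [-16, 20, -13, 0, 2, -47, -32, -50, -23]
  -16 vs larger child 20 at index 1, swap → [20, -16, -13, 0, 2, -47, -32, -50, -23]
  -16 vs larger child 2 at index 4, swap → [20, 2, -13, 0, -16, -47, -32, -50, -23]

[20, 2, -13, 0, -16, -47, -32, -50, -23]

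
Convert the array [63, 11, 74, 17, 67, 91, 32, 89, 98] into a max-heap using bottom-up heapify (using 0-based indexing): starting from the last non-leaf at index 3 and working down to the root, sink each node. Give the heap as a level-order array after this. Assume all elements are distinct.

[98, 89, 91, 63, 67, 74, 32, 11, 17]

sift down from index 3:
  17 vs larger child 98 at index 8, swap → [63, 11, 74, 98, 67, 91, 32, 89, 17]
sift down from index 2:
  74 vs larger child 91 at index 5, swap → [63, 11, 91, 98, 67, 74, 32, 89, 17]
sift down from index 1:
  11 vs larger child 98 at index 3, swap → [63, 98, 91, 11, 67, 74, 32, 89, 17]
  11 vs larger child 89 at index 7, swap → [63, 98, 91, 89, 67, 74, 32, 11, 17]
sift down from index 0:
  63 vs larger child 98 at index 1, swap → [98, 63, 91, 89, 67, 74, 32, 11, 17]
  63 vs larger child 89 at index 3, swap → [98, 89, 91, 63, 67, 74, 32, 11, 17]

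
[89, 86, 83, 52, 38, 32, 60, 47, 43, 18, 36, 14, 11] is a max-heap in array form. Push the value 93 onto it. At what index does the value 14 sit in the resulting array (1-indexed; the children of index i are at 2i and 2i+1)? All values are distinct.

12

append 93 at index 14 → [89, 86, 83, 52, 38, 32, 60, 47, 43, 18, 36, 14, 11, 93]
93 > parent 60 at index 7, swap → [89, 86, 83, 52, 38, 32, 93, 47, 43, 18, 36, 14, 11, 60]
93 > parent 83 at index 3, swap → [89, 86, 93, 52, 38, 32, 83, 47, 43, 18, 36, 14, 11, 60]
93 > parent 89 at index 1, swap → [93, 86, 89, 52, 38, 32, 83, 47, 43, 18, 36, 14, 11, 60]
resulting array: [93, 86, 89, 52, 38, 32, 83, 47, 43, 18, 36, 14, 11, 60]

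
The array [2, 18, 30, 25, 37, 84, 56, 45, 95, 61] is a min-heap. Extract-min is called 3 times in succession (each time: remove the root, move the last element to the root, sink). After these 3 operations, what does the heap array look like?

[30, 37, 56, 45, 95, 84, 61]

extract-min #1 returns 2:
  remove root 2; move last element 61 to root → [61, 18, 30, 25, 37, 84, 56, 45, 95]
  61 vs smaller child 18 at index 1, swap → [18, 61, 30, 25, 37, 84, 56, 45, 95]
  61 vs smaller child 25 at index 3, swap → [18, 25, 30, 61, 37, 84, 56, 45, 95]
  61 vs smaller child 45 at index 7, swap → [18, 25, 30, 45, 37, 84, 56, 61, 95]
extract-min #2 returns 18:
  remove root 18; move last element 95 to root → [95, 25, 30, 45, 37, 84, 56, 61]
  95 vs smaller child 25 at index 1, swap → [25, 95, 30, 45, 37, 84, 56, 61]
  95 vs smaller child 37 at index 4, swap → [25, 37, 30, 45, 95, 84, 56, 61]
extract-min #3 returns 25:
  remove root 25; move last element 61 to root → [61, 37, 30, 45, 95, 84, 56]
  61 vs smaller child 30 at index 2, swap → [30, 37, 61, 45, 95, 84, 56]
  61 vs smaller child 56 at index 6, swap → [30, 37, 56, 45, 95, 84, 61]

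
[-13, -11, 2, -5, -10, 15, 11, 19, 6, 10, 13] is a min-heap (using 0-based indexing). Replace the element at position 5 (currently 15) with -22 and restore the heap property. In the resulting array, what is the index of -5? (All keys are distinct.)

set index 5 from 15 to -22 → [-13, -11, 2, -5, -10, -22, 11, 19, 6, 10, 13]
-22 < parent 2 at index 2, swap → [-13, -11, -22, -5, -10, 2, 11, 19, 6, 10, 13]
-22 < parent -13 at index 0, swap → [-22, -11, -13, -5, -10, 2, 11, 19, 6, 10, 13]
resulting array: [-22, -11, -13, -5, -10, 2, 11, 19, 6, 10, 13]

3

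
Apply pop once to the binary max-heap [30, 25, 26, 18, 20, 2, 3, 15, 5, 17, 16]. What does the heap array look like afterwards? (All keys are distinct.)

[26, 25, 16, 18, 20, 2, 3, 15, 5, 17]

remove root 30; move last element 16 to root → [16, 25, 26, 18, 20, 2, 3, 15, 5, 17]
16 vs larger child 26 at index 2, swap → [26, 25, 16, 18, 20, 2, 3, 15, 5, 17]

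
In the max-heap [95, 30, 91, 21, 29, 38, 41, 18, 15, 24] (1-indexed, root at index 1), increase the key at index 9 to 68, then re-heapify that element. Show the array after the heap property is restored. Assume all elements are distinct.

[95, 68, 91, 30, 29, 38, 41, 18, 21, 24]

set index 9 from 15 to 68 → [95, 30, 91, 21, 29, 38, 41, 18, 68, 24]
68 > parent 21 at index 4, swap → [95, 30, 91, 68, 29, 38, 41, 18, 21, 24]
68 > parent 30 at index 2, swap → [95, 68, 91, 30, 29, 38, 41, 18, 21, 24]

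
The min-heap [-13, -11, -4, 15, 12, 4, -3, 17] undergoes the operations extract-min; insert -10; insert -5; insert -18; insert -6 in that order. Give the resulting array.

[-18, -11, -4, -5, -10, 4, -3, 15, 12, 17, -6]

extract-min → returns -13:
  remove root -13; move last element 17 to root → [17, -11, -4, 15, 12, 4, -3]
  17 vs smaller child -11 at index 1, swap → [-11, 17, -4, 15, 12, 4, -3]
  17 vs smaller child 12 at index 4, swap → [-11, 12, -4, 15, 17, 4, -3]
insert -10:
  append -10 at index 7 → [-11, 12, -4, 15, 17, 4, -3, -10]
  -10 < parent 15 at index 3, swap → [-11, 12, -4, -10, 17, 4, -3, 15]
  -10 < parent 12 at index 1, swap → [-11, -10, -4, 12, 17, 4, -3, 15]
insert -5:
  append -5 at index 8 → [-11, -10, -4, 12, 17, 4, -3, 15, -5]
  -5 < parent 12 at index 3, swap → [-11, -10, -4, -5, 17, 4, -3, 15, 12]
insert -18:
  append -18 at index 9 → [-11, -10, -4, -5, 17, 4, -3, 15, 12, -18]
  -18 < parent 17 at index 4, swap → [-11, -10, -4, -5, -18, 4, -3, 15, 12, 17]
  -18 < parent -10 at index 1, swap → [-11, -18, -4, -5, -10, 4, -3, 15, 12, 17]
  -18 < parent -11 at index 0, swap → [-18, -11, -4, -5, -10, 4, -3, 15, 12, 17]
insert -6:
  append -6 at index 10 → [-18, -11, -4, -5, -10, 4, -3, 15, 12, 17, -6] (no swap needed)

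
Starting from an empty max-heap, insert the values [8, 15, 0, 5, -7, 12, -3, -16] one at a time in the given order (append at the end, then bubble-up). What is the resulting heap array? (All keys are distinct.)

[15, 8, 12, 5, -7, 0, -3, -16]

Insert 8:
  append 8 at index 0 → [8] (no swap needed)
Insert 15:
  append 15 at index 1 → [8, 15]
  15 > parent 8 at index 0, swap → [15, 8]
Insert 0:
  append 0 at index 2 → [15, 8, 0] (no swap needed)
Insert 5:
  append 5 at index 3 → [15, 8, 0, 5] (no swap needed)
Insert -7:
  append -7 at index 4 → [15, 8, 0, 5, -7] (no swap needed)
Insert 12:
  append 12 at index 5 → [15, 8, 0, 5, -7, 12]
  12 > parent 0 at index 2, swap → [15, 8, 12, 5, -7, 0]
Insert -3:
  append -3 at index 6 → [15, 8, 12, 5, -7, 0, -3] (no swap needed)
Insert -16:
  append -16 at index 7 → [15, 8, 12, 5, -7, 0, -3, -16] (no swap needed)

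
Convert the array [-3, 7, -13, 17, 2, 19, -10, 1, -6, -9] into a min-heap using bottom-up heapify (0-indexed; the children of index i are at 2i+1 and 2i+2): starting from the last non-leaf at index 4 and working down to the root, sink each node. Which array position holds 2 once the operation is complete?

sift down from index 4:
  2 vs only child -9 at index 9, swap → [-3, 7, -13, 17, -9, 19, -10, 1, -6, 2]
sift down from index 3:
  17 vs smaller child -6 at index 8, swap → [-3, 7, -13, -6, -9, 19, -10, 1, 17, 2]
sift down from index 2: already satisfies heap property
sift down from index 1:
  7 vs smaller child -9 at index 4, swap → [-3, -9, -13, -6, 7, 19, -10, 1, 17, 2]
  7 vs only child 2 at index 9, swap → [-3, -9, -13, -6, 2, 19, -10, 1, 17, 7]
sift down from index 0:
  -3 vs smaller child -13 at index 2, swap → [-13, -9, -3, -6, 2, 19, -10, 1, 17, 7]
  -3 vs smaller child -10 at index 6, swap → [-13, -9, -10, -6, 2, 19, -3, 1, 17, 7]
resulting array: [-13, -9, -10, -6, 2, 19, -3, 1, 17, 7]

4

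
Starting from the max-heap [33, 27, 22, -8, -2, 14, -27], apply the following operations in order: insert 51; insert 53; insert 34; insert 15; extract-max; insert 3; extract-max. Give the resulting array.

[34, 33, 22, 27, 15, 14, -27, -8, 3, -2]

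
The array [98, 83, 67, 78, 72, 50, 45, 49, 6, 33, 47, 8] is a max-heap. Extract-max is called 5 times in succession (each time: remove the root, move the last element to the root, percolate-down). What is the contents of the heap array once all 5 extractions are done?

[50, 49, 45, 33, 47, 6, 8]

extract-max #1 returns 98:
  remove root 98; move last element 8 to root → [8, 83, 67, 78, 72, 50, 45, 49, 6, 33, 47]
  8 vs larger child 83 at index 1, swap → [83, 8, 67, 78, 72, 50, 45, 49, 6, 33, 47]
  8 vs larger child 78 at index 3, swap → [83, 78, 67, 8, 72, 50, 45, 49, 6, 33, 47]
  8 vs larger child 49 at index 7, swap → [83, 78, 67, 49, 72, 50, 45, 8, 6, 33, 47]
extract-max #2 returns 83:
  remove root 83; move last element 47 to root → [47, 78, 67, 49, 72, 50, 45, 8, 6, 33]
  47 vs larger child 78 at index 1, swap → [78, 47, 67, 49, 72, 50, 45, 8, 6, 33]
  47 vs larger child 72 at index 4, swap → [78, 72, 67, 49, 47, 50, 45, 8, 6, 33]
extract-max #3 returns 78:
  remove root 78; move last element 33 to root → [33, 72, 67, 49, 47, 50, 45, 8, 6]
  33 vs larger child 72 at index 1, swap → [72, 33, 67, 49, 47, 50, 45, 8, 6]
  33 vs larger child 49 at index 3, swap → [72, 49, 67, 33, 47, 50, 45, 8, 6]
extract-max #4 returns 72:
  remove root 72; move last element 6 to root → [6, 49, 67, 33, 47, 50, 45, 8]
  6 vs larger child 67 at index 2, swap → [67, 49, 6, 33, 47, 50, 45, 8]
  6 vs larger child 50 at index 5, swap → [67, 49, 50, 33, 47, 6, 45, 8]
extract-max #5 returns 67:
  remove root 67; move last element 8 to root → [8, 49, 50, 33, 47, 6, 45]
  8 vs larger child 50 at index 2, swap → [50, 49, 8, 33, 47, 6, 45]
  8 vs larger child 45 at index 6, swap → [50, 49, 45, 33, 47, 6, 8]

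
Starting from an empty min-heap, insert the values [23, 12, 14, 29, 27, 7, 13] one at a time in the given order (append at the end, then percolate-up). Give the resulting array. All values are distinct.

Insert 23:
  append 23 at index 0 → [23] (no swap needed)
Insert 12:
  append 12 at index 1 → [23, 12]
  12 < parent 23 at index 0, swap → [12, 23]
Insert 14:
  append 14 at index 2 → [12, 23, 14] (no swap needed)
Insert 29:
  append 29 at index 3 → [12, 23, 14, 29] (no swap needed)
Insert 27:
  append 27 at index 4 → [12, 23, 14, 29, 27] (no swap needed)
Insert 7:
  append 7 at index 5 → [12, 23, 14, 29, 27, 7]
  7 < parent 14 at index 2, swap → [12, 23, 7, 29, 27, 14]
  7 < parent 12 at index 0, swap → [7, 23, 12, 29, 27, 14]
Insert 13:
  append 13 at index 6 → [7, 23, 12, 29, 27, 14, 13] (no swap needed)

[7, 23, 12, 29, 27, 14, 13]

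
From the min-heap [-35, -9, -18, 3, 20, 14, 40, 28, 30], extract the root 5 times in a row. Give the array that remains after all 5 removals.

extract-min #1 returns -35:
  remove root -35; move last element 30 to root → [30, -9, -18, 3, 20, 14, 40, 28]
  30 vs smaller child -18 at index 2, swap → [-18, -9, 30, 3, 20, 14, 40, 28]
  30 vs smaller child 14 at index 5, swap → [-18, -9, 14, 3, 20, 30, 40, 28]
extract-min #2 returns -18:
  remove root -18; move last element 28 to root → [28, -9, 14, 3, 20, 30, 40]
  28 vs smaller child -9 at index 1, swap → [-9, 28, 14, 3, 20, 30, 40]
  28 vs smaller child 3 at index 3, swap → [-9, 3, 14, 28, 20, 30, 40]
extract-min #3 returns -9:
  remove root -9; move last element 40 to root → [40, 3, 14, 28, 20, 30]
  40 vs smaller child 3 at index 1, swap → [3, 40, 14, 28, 20, 30]
  40 vs smaller child 20 at index 4, swap → [3, 20, 14, 28, 40, 30]
extract-min #4 returns 3:
  remove root 3; move last element 30 to root → [30, 20, 14, 28, 40]
  30 vs smaller child 14 at index 2, swap → [14, 20, 30, 28, 40]
extract-min #5 returns 14:
  remove root 14; move last element 40 to root → [40, 20, 30, 28]
  40 vs smaller child 20 at index 1, swap → [20, 40, 30, 28]
  40 vs only child 28 at index 3, swap → [20, 28, 30, 40]

[20, 28, 30, 40]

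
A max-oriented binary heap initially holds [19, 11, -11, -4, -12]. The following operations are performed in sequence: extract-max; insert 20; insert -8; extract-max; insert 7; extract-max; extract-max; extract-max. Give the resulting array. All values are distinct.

extract-max → returns 19:
  remove root 19; move last element -12 to root → [-12, 11, -11, -4]
  -12 vs larger child 11 at index 1, swap → [11, -12, -11, -4]
  -12 vs only child -4 at index 3, swap → [11, -4, -11, -12]
insert 20:
  append 20 at index 4 → [11, -4, -11, -12, 20]
  20 > parent -4 at index 1, swap → [11, 20, -11, -12, -4]
  20 > parent 11 at index 0, swap → [20, 11, -11, -12, -4]
insert -8:
  append -8 at index 5 → [20, 11, -11, -12, -4, -8]
  -8 > parent -11 at index 2, swap → [20, 11, -8, -12, -4, -11]
extract-max → returns 20:
  remove root 20; move last element -11 to root → [-11, 11, -8, -12, -4]
  -11 vs larger child 11 at index 1, swap → [11, -11, -8, -12, -4]
  -11 vs larger child -4 at index 4, swap → [11, -4, -8, -12, -11]
insert 7:
  append 7 at index 5 → [11, -4, -8, -12, -11, 7]
  7 > parent -8 at index 2, swap → [11, -4, 7, -12, -11, -8]
extract-max → returns 11:
  remove root 11; move last element -8 to root → [-8, -4, 7, -12, -11]
  -8 vs larger child 7 at index 2, swap → [7, -4, -8, -12, -11]
extract-max → returns 7:
  remove root 7; move last element -11 to root → [-11, -4, -8, -12]
  -11 vs larger child -4 at index 1, swap → [-4, -11, -8, -12]
extract-max → returns -4:
  remove root -4; move last element -12 to root → [-12, -11, -8]
  -12 vs larger child -8 at index 2, swap → [-8, -11, -12]

[-8, -11, -12]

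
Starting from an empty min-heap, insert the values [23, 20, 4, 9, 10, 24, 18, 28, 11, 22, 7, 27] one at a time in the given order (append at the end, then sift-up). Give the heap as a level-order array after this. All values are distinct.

Insert 23:
  append 23 at index 0 → [23] (no swap needed)
Insert 20:
  append 20 at index 1 → [23, 20]
  20 < parent 23 at index 0, swap → [20, 23]
Insert 4:
  append 4 at index 2 → [20, 23, 4]
  4 < parent 20 at index 0, swap → [4, 23, 20]
Insert 9:
  append 9 at index 3 → [4, 23, 20, 9]
  9 < parent 23 at index 1, swap → [4, 9, 20, 23]
Insert 10:
  append 10 at index 4 → [4, 9, 20, 23, 10] (no swap needed)
Insert 24:
  append 24 at index 5 → [4, 9, 20, 23, 10, 24] (no swap needed)
Insert 18:
  append 18 at index 6 → [4, 9, 20, 23, 10, 24, 18]
  18 < parent 20 at index 2, swap → [4, 9, 18, 23, 10, 24, 20]
Insert 28:
  append 28 at index 7 → [4, 9, 18, 23, 10, 24, 20, 28] (no swap needed)
Insert 11:
  append 11 at index 8 → [4, 9, 18, 23, 10, 24, 20, 28, 11]
  11 < parent 23 at index 3, swap → [4, 9, 18, 11, 10, 24, 20, 28, 23]
Insert 22:
  append 22 at index 9 → [4, 9, 18, 11, 10, 24, 20, 28, 23, 22] (no swap needed)
Insert 7:
  append 7 at index 10 → [4, 9, 18, 11, 10, 24, 20, 28, 23, 22, 7]
  7 < parent 10 at index 4, swap → [4, 9, 18, 11, 7, 24, 20, 28, 23, 22, 10]
  7 < parent 9 at index 1, swap → [4, 7, 18, 11, 9, 24, 20, 28, 23, 22, 10]
Insert 27:
  append 27 at index 11 → [4, 7, 18, 11, 9, 24, 20, 28, 23, 22, 10, 27] (no swap needed)

[4, 7, 18, 11, 9, 24, 20, 28, 23, 22, 10, 27]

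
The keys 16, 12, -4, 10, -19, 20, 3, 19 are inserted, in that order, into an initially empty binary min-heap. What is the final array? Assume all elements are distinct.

Insert 16:
  append 16 at index 0 → [16] (no swap needed)
Insert 12:
  append 12 at index 1 → [16, 12]
  12 < parent 16 at index 0, swap → [12, 16]
Insert -4:
  append -4 at index 2 → [12, 16, -4]
  -4 < parent 12 at index 0, swap → [-4, 16, 12]
Insert 10:
  append 10 at index 3 → [-4, 16, 12, 10]
  10 < parent 16 at index 1, swap → [-4, 10, 12, 16]
Insert -19:
  append -19 at index 4 → [-4, 10, 12, 16, -19]
  -19 < parent 10 at index 1, swap → [-4, -19, 12, 16, 10]
  -19 < parent -4 at index 0, swap → [-19, -4, 12, 16, 10]
Insert 20:
  append 20 at index 5 → [-19, -4, 12, 16, 10, 20] (no swap needed)
Insert 3:
  append 3 at index 6 → [-19, -4, 12, 16, 10, 20, 3]
  3 < parent 12 at index 2, swap → [-19, -4, 3, 16, 10, 20, 12]
Insert 19:
  append 19 at index 7 → [-19, -4, 3, 16, 10, 20, 12, 19] (no swap needed)

[-19, -4, 3, 16, 10, 20, 12, 19]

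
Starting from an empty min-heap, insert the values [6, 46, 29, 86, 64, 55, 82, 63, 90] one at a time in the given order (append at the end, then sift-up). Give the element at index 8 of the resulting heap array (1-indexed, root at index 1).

86

Insert 6:
  append 6 at index 1 → [6] (no swap needed)
Insert 46:
  append 46 at index 2 → [6, 46] (no swap needed)
Insert 29:
  append 29 at index 3 → [6, 46, 29] (no swap needed)
Insert 86:
  append 86 at index 4 → [6, 46, 29, 86] (no swap needed)
Insert 64:
  append 64 at index 5 → [6, 46, 29, 86, 64] (no swap needed)
Insert 55:
  append 55 at index 6 → [6, 46, 29, 86, 64, 55] (no swap needed)
Insert 82:
  append 82 at index 7 → [6, 46, 29, 86, 64, 55, 82] (no swap needed)
Insert 63:
  append 63 at index 8 → [6, 46, 29, 86, 64, 55, 82, 63]
  63 < parent 86 at index 4, swap → [6, 46, 29, 63, 64, 55, 82, 86]
Insert 90:
  append 90 at index 9 → [6, 46, 29, 63, 64, 55, 82, 86, 90] (no swap needed)
resulting array: [6, 46, 29, 63, 64, 55, 82, 86, 90]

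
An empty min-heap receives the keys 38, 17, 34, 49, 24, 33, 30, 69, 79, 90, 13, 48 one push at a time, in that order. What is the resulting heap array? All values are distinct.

[13, 17, 30, 49, 24, 34, 33, 69, 79, 90, 38, 48]

Insert 38:
  append 38 at index 0 → [38] (no swap needed)
Insert 17:
  append 17 at index 1 → [38, 17]
  17 < parent 38 at index 0, swap → [17, 38]
Insert 34:
  append 34 at index 2 → [17, 38, 34] (no swap needed)
Insert 49:
  append 49 at index 3 → [17, 38, 34, 49] (no swap needed)
Insert 24:
  append 24 at index 4 → [17, 38, 34, 49, 24]
  24 < parent 38 at index 1, swap → [17, 24, 34, 49, 38]
Insert 33:
  append 33 at index 5 → [17, 24, 34, 49, 38, 33]
  33 < parent 34 at index 2, swap → [17, 24, 33, 49, 38, 34]
Insert 30:
  append 30 at index 6 → [17, 24, 33, 49, 38, 34, 30]
  30 < parent 33 at index 2, swap → [17, 24, 30, 49, 38, 34, 33]
Insert 69:
  append 69 at index 7 → [17, 24, 30, 49, 38, 34, 33, 69] (no swap needed)
Insert 79:
  append 79 at index 8 → [17, 24, 30, 49, 38, 34, 33, 69, 79] (no swap needed)
Insert 90:
  append 90 at index 9 → [17, 24, 30, 49, 38, 34, 33, 69, 79, 90] (no swap needed)
Insert 13:
  append 13 at index 10 → [17, 24, 30, 49, 38, 34, 33, 69, 79, 90, 13]
  13 < parent 38 at index 4, swap → [17, 24, 30, 49, 13, 34, 33, 69, 79, 90, 38]
  13 < parent 24 at index 1, swap → [17, 13, 30, 49, 24, 34, 33, 69, 79, 90, 38]
  13 < parent 17 at index 0, swap → [13, 17, 30, 49, 24, 34, 33, 69, 79, 90, 38]
Insert 48:
  append 48 at index 11 → [13, 17, 30, 49, 24, 34, 33, 69, 79, 90, 38, 48] (no swap needed)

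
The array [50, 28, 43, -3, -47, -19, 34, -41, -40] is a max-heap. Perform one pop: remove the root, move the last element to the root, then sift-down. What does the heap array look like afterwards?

remove root 50; move last element -40 to root → [-40, 28, 43, -3, -47, -19, 34, -41]
-40 vs larger child 43 at index 2, swap → [43, 28, -40, -3, -47, -19, 34, -41]
-40 vs larger child 34 at index 6, swap → [43, 28, 34, -3, -47, -19, -40, -41]

[43, 28, 34, -3, -47, -19, -40, -41]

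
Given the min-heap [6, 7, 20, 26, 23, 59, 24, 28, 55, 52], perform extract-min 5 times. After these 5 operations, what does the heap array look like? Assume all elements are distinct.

[26, 28, 55, 59, 52]

extract-min #1 returns 6:
  remove root 6; move last element 52 to root → [52, 7, 20, 26, 23, 59, 24, 28, 55]
  52 vs smaller child 7 at index 1, swap → [7, 52, 20, 26, 23, 59, 24, 28, 55]
  52 vs smaller child 23 at index 4, swap → [7, 23, 20, 26, 52, 59, 24, 28, 55]
extract-min #2 returns 7:
  remove root 7; move last element 55 to root → [55, 23, 20, 26, 52, 59, 24, 28]
  55 vs smaller child 20 at index 2, swap → [20, 23, 55, 26, 52, 59, 24, 28]
  55 vs smaller child 24 at index 6, swap → [20, 23, 24, 26, 52, 59, 55, 28]
extract-min #3 returns 20:
  remove root 20; move last element 28 to root → [28, 23, 24, 26, 52, 59, 55]
  28 vs smaller child 23 at index 1, swap → [23, 28, 24, 26, 52, 59, 55]
  28 vs smaller child 26 at index 3, swap → [23, 26, 24, 28, 52, 59, 55]
extract-min #4 returns 23:
  remove root 23; move last element 55 to root → [55, 26, 24, 28, 52, 59]
  55 vs smaller child 24 at index 2, swap → [24, 26, 55, 28, 52, 59]
extract-min #5 returns 24:
  remove root 24; move last element 59 to root → [59, 26, 55, 28, 52]
  59 vs smaller child 26 at index 1, swap → [26, 59, 55, 28, 52]
  59 vs smaller child 28 at index 3, swap → [26, 28, 55, 59, 52]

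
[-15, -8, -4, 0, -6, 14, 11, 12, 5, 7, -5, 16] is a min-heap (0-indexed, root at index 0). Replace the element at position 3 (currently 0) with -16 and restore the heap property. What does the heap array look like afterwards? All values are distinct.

set index 3 from 0 to -16 → [-15, -8, -4, -16, -6, 14, 11, 12, 5, 7, -5, 16]
-16 < parent -8 at index 1, swap → [-15, -16, -4, -8, -6, 14, 11, 12, 5, 7, -5, 16]
-16 < parent -15 at index 0, swap → [-16, -15, -4, -8, -6, 14, 11, 12, 5, 7, -5, 16]

[-16, -15, -4, -8, -6, 14, 11, 12, 5, 7, -5, 16]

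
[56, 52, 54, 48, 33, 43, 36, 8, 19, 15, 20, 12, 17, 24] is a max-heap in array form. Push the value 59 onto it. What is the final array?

append 59 at index 14 → [56, 52, 54, 48, 33, 43, 36, 8, 19, 15, 20, 12, 17, 24, 59]
59 > parent 36 at index 6, swap → [56, 52, 54, 48, 33, 43, 59, 8, 19, 15, 20, 12, 17, 24, 36]
59 > parent 54 at index 2, swap → [56, 52, 59, 48, 33, 43, 54, 8, 19, 15, 20, 12, 17, 24, 36]
59 > parent 56 at index 0, swap → [59, 52, 56, 48, 33, 43, 54, 8, 19, 15, 20, 12, 17, 24, 36]

[59, 52, 56, 48, 33, 43, 54, 8, 19, 15, 20, 12, 17, 24, 36]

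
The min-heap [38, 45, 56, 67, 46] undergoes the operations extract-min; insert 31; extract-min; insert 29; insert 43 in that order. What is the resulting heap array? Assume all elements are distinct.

[29, 45, 43, 67, 46, 56]

extract-min → returns 38:
  remove root 38; move last element 46 to root → [46, 45, 56, 67]
  46 vs smaller child 45 at index 1, swap → [45, 46, 56, 67]
insert 31:
  append 31 at index 4 → [45, 46, 56, 67, 31]
  31 < parent 46 at index 1, swap → [45, 31, 56, 67, 46]
  31 < parent 45 at index 0, swap → [31, 45, 56, 67, 46]
extract-min → returns 31:
  remove root 31; move last element 46 to root → [46, 45, 56, 67]
  46 vs smaller child 45 at index 1, swap → [45, 46, 56, 67]
insert 29:
  append 29 at index 4 → [45, 46, 56, 67, 29]
  29 < parent 46 at index 1, swap → [45, 29, 56, 67, 46]
  29 < parent 45 at index 0, swap → [29, 45, 56, 67, 46]
insert 43:
  append 43 at index 5 → [29, 45, 56, 67, 46, 43]
  43 < parent 56 at index 2, swap → [29, 45, 43, 67, 46, 56]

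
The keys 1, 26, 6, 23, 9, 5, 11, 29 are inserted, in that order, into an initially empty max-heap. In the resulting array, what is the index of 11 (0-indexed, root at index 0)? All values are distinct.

2

Insert 1:
  append 1 at index 0 → [1] (no swap needed)
Insert 26:
  append 26 at index 1 → [1, 26]
  26 > parent 1 at index 0, swap → [26, 1]
Insert 6:
  append 6 at index 2 → [26, 1, 6] (no swap needed)
Insert 23:
  append 23 at index 3 → [26, 1, 6, 23]
  23 > parent 1 at index 1, swap → [26, 23, 6, 1]
Insert 9:
  append 9 at index 4 → [26, 23, 6, 1, 9] (no swap needed)
Insert 5:
  append 5 at index 5 → [26, 23, 6, 1, 9, 5] (no swap needed)
Insert 11:
  append 11 at index 6 → [26, 23, 6, 1, 9, 5, 11]
  11 > parent 6 at index 2, swap → [26, 23, 11, 1, 9, 5, 6]
Insert 29:
  append 29 at index 7 → [26, 23, 11, 1, 9, 5, 6, 29]
  29 > parent 1 at index 3, swap → [26, 23, 11, 29, 9, 5, 6, 1]
  29 > parent 23 at index 1, swap → [26, 29, 11, 23, 9, 5, 6, 1]
  29 > parent 26 at index 0, swap → [29, 26, 11, 23, 9, 5, 6, 1]
resulting array: [29, 26, 11, 23, 9, 5, 6, 1]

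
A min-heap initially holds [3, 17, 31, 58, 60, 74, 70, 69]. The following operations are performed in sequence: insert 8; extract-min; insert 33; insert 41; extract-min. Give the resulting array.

insert 8:
  append 8 at index 8 → [3, 17, 31, 58, 60, 74, 70, 69, 8]
  8 < parent 58 at index 3, swap → [3, 17, 31, 8, 60, 74, 70, 69, 58]
  8 < parent 17 at index 1, swap → [3, 8, 31, 17, 60, 74, 70, 69, 58]
extract-min → returns 3:
  remove root 3; move last element 58 to root → [58, 8, 31, 17, 60, 74, 70, 69]
  58 vs smaller child 8 at index 1, swap → [8, 58, 31, 17, 60, 74, 70, 69]
  58 vs smaller child 17 at index 3, swap → [8, 17, 31, 58, 60, 74, 70, 69]
insert 33:
  append 33 at index 8 → [8, 17, 31, 58, 60, 74, 70, 69, 33]
  33 < parent 58 at index 3, swap → [8, 17, 31, 33, 60, 74, 70, 69, 58]
insert 41:
  append 41 at index 9 → [8, 17, 31, 33, 60, 74, 70, 69, 58, 41]
  41 < parent 60 at index 4, swap → [8, 17, 31, 33, 41, 74, 70, 69, 58, 60]
extract-min → returns 8:
  remove root 8; move last element 60 to root → [60, 17, 31, 33, 41, 74, 70, 69, 58]
  60 vs smaller child 17 at index 1, swap → [17, 60, 31, 33, 41, 74, 70, 69, 58]
  60 vs smaller child 33 at index 3, swap → [17, 33, 31, 60, 41, 74, 70, 69, 58]
  60 vs smaller child 58 at index 8, swap → [17, 33, 31, 58, 41, 74, 70, 69, 60]

[17, 33, 31, 58, 41, 74, 70, 69, 60]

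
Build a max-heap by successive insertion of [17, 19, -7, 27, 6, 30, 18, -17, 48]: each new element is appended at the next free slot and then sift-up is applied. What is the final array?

Insert 17:
  append 17 at index 0 → [17] (no swap needed)
Insert 19:
  append 19 at index 1 → [17, 19]
  19 > parent 17 at index 0, swap → [19, 17]
Insert -7:
  append -7 at index 2 → [19, 17, -7] (no swap needed)
Insert 27:
  append 27 at index 3 → [19, 17, -7, 27]
  27 > parent 17 at index 1, swap → [19, 27, -7, 17]
  27 > parent 19 at index 0, swap → [27, 19, -7, 17]
Insert 6:
  append 6 at index 4 → [27, 19, -7, 17, 6] (no swap needed)
Insert 30:
  append 30 at index 5 → [27, 19, -7, 17, 6, 30]
  30 > parent -7 at index 2, swap → [27, 19, 30, 17, 6, -7]
  30 > parent 27 at index 0, swap → [30, 19, 27, 17, 6, -7]
Insert 18:
  append 18 at index 6 → [30, 19, 27, 17, 6, -7, 18] (no swap needed)
Insert -17:
  append -17 at index 7 → [30, 19, 27, 17, 6, -7, 18, -17] (no swap needed)
Insert 48:
  append 48 at index 8 → [30, 19, 27, 17, 6, -7, 18, -17, 48]
  48 > parent 17 at index 3, swap → [30, 19, 27, 48, 6, -7, 18, -17, 17]
  48 > parent 19 at index 1, swap → [30, 48, 27, 19, 6, -7, 18, -17, 17]
  48 > parent 30 at index 0, swap → [48, 30, 27, 19, 6, -7, 18, -17, 17]

[48, 30, 27, 19, 6, -7, 18, -17, 17]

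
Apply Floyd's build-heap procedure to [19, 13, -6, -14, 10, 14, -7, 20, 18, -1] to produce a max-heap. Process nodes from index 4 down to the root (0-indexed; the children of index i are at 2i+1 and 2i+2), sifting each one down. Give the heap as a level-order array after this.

sift down from index 4: already satisfies heap property
sift down from index 3:
  -14 vs larger child 20 at index 7, swap → [19, 13, -6, 20, 10, 14, -7, -14, 18, -1]
sift down from index 2:
  -6 vs larger child 14 at index 5, swap → [19, 13, 14, 20, 10, -6, -7, -14, 18, -1]
sift down from index 1:
  13 vs larger child 20 at index 3, swap → [19, 20, 14, 13, 10, -6, -7, -14, 18, -1]
  13 vs larger child 18 at index 8, swap → [19, 20, 14, 18, 10, -6, -7, -14, 13, -1]
sift down from index 0:
  19 vs larger child 20 at index 1, swap → [20, 19, 14, 18, 10, -6, -7, -14, 13, -1]

[20, 19, 14, 18, 10, -6, -7, -14, 13, -1]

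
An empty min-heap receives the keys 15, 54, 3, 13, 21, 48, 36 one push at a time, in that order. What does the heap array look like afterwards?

[3, 13, 15, 54, 21, 48, 36]

Insert 15:
  append 15 at index 0 → [15] (no swap needed)
Insert 54:
  append 54 at index 1 → [15, 54] (no swap needed)
Insert 3:
  append 3 at index 2 → [15, 54, 3]
  3 < parent 15 at index 0, swap → [3, 54, 15]
Insert 13:
  append 13 at index 3 → [3, 54, 15, 13]
  13 < parent 54 at index 1, swap → [3, 13, 15, 54]
Insert 21:
  append 21 at index 4 → [3, 13, 15, 54, 21] (no swap needed)
Insert 48:
  append 48 at index 5 → [3, 13, 15, 54, 21, 48] (no swap needed)
Insert 36:
  append 36 at index 6 → [3, 13, 15, 54, 21, 48, 36] (no swap needed)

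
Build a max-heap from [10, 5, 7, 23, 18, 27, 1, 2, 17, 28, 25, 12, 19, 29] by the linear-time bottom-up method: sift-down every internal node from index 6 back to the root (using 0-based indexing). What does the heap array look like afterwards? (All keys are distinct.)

[29, 28, 27, 23, 25, 19, 7, 2, 17, 18, 5, 12, 10, 1]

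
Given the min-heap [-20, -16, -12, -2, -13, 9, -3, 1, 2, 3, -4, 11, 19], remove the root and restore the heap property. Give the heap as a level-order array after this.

[-16, -13, -12, -2, -4, 9, -3, 1, 2, 3, 19, 11]

remove root -20; move last element 19 to root → [19, -16, -12, -2, -13, 9, -3, 1, 2, 3, -4, 11]
19 vs smaller child -16 at index 1, swap → [-16, 19, -12, -2, -13, 9, -3, 1, 2, 3, -4, 11]
19 vs smaller child -13 at index 4, swap → [-16, -13, -12, -2, 19, 9, -3, 1, 2, 3, -4, 11]
19 vs smaller child -4 at index 10, swap → [-16, -13, -12, -2, -4, 9, -3, 1, 2, 3, 19, 11]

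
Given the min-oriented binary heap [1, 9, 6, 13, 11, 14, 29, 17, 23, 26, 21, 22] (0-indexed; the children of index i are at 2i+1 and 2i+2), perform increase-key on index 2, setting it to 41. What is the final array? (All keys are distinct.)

[1, 9, 14, 13, 11, 22, 29, 17, 23, 26, 21, 41]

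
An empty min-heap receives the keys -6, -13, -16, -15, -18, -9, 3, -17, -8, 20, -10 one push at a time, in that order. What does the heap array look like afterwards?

[-18, -17, -13, -16, -15, -9, 3, -6, -8, 20, -10]

Insert -6:
  append -6 at index 0 → [-6] (no swap needed)
Insert -13:
  append -13 at index 1 → [-6, -13]
  -13 < parent -6 at index 0, swap → [-13, -6]
Insert -16:
  append -16 at index 2 → [-13, -6, -16]
  -16 < parent -13 at index 0, swap → [-16, -6, -13]
Insert -15:
  append -15 at index 3 → [-16, -6, -13, -15]
  -15 < parent -6 at index 1, swap → [-16, -15, -13, -6]
Insert -18:
  append -18 at index 4 → [-16, -15, -13, -6, -18]
  -18 < parent -15 at index 1, swap → [-16, -18, -13, -6, -15]
  -18 < parent -16 at index 0, swap → [-18, -16, -13, -6, -15]
Insert -9:
  append -9 at index 5 → [-18, -16, -13, -6, -15, -9] (no swap needed)
Insert 3:
  append 3 at index 6 → [-18, -16, -13, -6, -15, -9, 3] (no swap needed)
Insert -17:
  append -17 at index 7 → [-18, -16, -13, -6, -15, -9, 3, -17]
  -17 < parent -6 at index 3, swap → [-18, -16, -13, -17, -15, -9, 3, -6]
  -17 < parent -16 at index 1, swap → [-18, -17, -13, -16, -15, -9, 3, -6]
Insert -8:
  append -8 at index 8 → [-18, -17, -13, -16, -15, -9, 3, -6, -8] (no swap needed)
Insert 20:
  append 20 at index 9 → [-18, -17, -13, -16, -15, -9, 3, -6, -8, 20] (no swap needed)
Insert -10:
  append -10 at index 10 → [-18, -17, -13, -16, -15, -9, 3, -6, -8, 20, -10] (no swap needed)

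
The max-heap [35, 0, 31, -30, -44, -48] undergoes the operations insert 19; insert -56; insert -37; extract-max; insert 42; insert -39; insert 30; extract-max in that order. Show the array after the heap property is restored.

insert 19:
  append 19 at index 6 → [35, 0, 31, -30, -44, -48, 19] (no swap needed)
insert -56:
  append -56 at index 7 → [35, 0, 31, -30, -44, -48, 19, -56] (no swap needed)
insert -37:
  append -37 at index 8 → [35, 0, 31, -30, -44, -48, 19, -56, -37] (no swap needed)
extract-max → returns 35:
  remove root 35; move last element -37 to root → [-37, 0, 31, -30, -44, -48, 19, -56]
  -37 vs larger child 31 at index 2, swap → [31, 0, -37, -30, -44, -48, 19, -56]
  -37 vs larger child 19 at index 6, swap → [31, 0, 19, -30, -44, -48, -37, -56]
insert 42:
  append 42 at index 8 → [31, 0, 19, -30, -44, -48, -37, -56, 42]
  42 > parent -30 at index 3, swap → [31, 0, 19, 42, -44, -48, -37, -56, -30]
  42 > parent 0 at index 1, swap → [31, 42, 19, 0, -44, -48, -37, -56, -30]
  42 > parent 31 at index 0, swap → [42, 31, 19, 0, -44, -48, -37, -56, -30]
insert -39:
  append -39 at index 9 → [42, 31, 19, 0, -44, -48, -37, -56, -30, -39]
  -39 > parent -44 at index 4, swap → [42, 31, 19, 0, -39, -48, -37, -56, -30, -44]
insert 30:
  append 30 at index 10 → [42, 31, 19, 0, -39, -48, -37, -56, -30, -44, 30]
  30 > parent -39 at index 4, swap → [42, 31, 19, 0, 30, -48, -37, -56, -30, -44, -39]
extract-max → returns 42:
  remove root 42; move last element -39 to root → [-39, 31, 19, 0, 30, -48, -37, -56, -30, -44]
  -39 vs larger child 31 at index 1, swap → [31, -39, 19, 0, 30, -48, -37, -56, -30, -44]
  -39 vs larger child 30 at index 4, swap → [31, 30, 19, 0, -39, -48, -37, -56, -30, -44]

[31, 30, 19, 0, -39, -48, -37, -56, -30, -44]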